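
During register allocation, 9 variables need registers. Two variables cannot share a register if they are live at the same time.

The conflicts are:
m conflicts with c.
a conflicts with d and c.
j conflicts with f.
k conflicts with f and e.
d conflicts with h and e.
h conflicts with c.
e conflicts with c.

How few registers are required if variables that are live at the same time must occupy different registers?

m and c conflict, so at least 2 registers are needed.
2 registers suffice: m=2, a=2, j=1, k=1, f=2, d=1, h=2, e=2, c=1. Every pair that conflicts lands in different registers.

2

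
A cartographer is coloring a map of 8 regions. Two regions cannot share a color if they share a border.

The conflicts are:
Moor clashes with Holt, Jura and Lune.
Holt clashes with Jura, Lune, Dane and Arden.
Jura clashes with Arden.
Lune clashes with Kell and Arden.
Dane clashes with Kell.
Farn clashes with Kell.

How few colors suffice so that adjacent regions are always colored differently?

Moor, Holt, Lune pairwise conflict, so at least 3 colors are needed.
One proper 3-coloring: Moor=3, Holt=1, Jura=2, Lune=2, Dane=2, Farn=2, Kell=1, Arden=3. Every pair that conflicts lands in different colors.

3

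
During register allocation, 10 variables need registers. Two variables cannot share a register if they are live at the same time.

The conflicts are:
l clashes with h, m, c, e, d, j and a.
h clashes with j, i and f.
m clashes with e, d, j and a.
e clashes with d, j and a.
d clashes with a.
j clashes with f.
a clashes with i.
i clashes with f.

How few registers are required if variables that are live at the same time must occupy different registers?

l, m, e, d, a pairwise conflict, so at least 5 registers are needed.
5 registers suffice: register 1 → {l, i}; register 2 → {h, m, c}; register 3 → {j, a}; register 4 → {e, f}; register 5 → {d}. No two conflicting variables share a register.

5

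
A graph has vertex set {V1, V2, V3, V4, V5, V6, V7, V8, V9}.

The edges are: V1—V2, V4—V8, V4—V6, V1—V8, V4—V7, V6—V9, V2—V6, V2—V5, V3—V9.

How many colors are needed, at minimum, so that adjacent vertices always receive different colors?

The cycle V2-V6-V4-V8-V1-V2 has odd length 5, so it cannot be 2-colored; at least 3 colors are needed.
3 colors suffice: color 1 → {V2, V4, V9}; color 2 → {V3, V5, V6, V7, V8}; color 3 → {V1}. Each edge has distinct colors on its endpoints.

3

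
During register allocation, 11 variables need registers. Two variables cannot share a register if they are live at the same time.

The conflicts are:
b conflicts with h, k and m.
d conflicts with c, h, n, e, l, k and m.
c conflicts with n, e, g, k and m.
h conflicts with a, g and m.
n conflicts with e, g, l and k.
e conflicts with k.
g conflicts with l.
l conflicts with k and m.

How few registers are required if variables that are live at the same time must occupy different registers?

d, c, n, e, k are mutually in conflict, so at least 5 registers are needed.
5 registers suffice: register 1 → {b, d, a, g}; register 2 → {n, m}; register 3 → {c, h, l}; register 4 → {k}; register 5 → {e}. No two conflicting variables share a register.

5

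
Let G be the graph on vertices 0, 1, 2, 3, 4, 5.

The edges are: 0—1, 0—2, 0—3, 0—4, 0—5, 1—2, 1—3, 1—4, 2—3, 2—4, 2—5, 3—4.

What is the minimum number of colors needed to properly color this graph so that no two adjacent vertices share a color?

5

0, 1, 2, 3, 4 are pairwise adjacent (a clique of size 5), so at least 5 colors are needed.
A valid assignment using 5 colors: 0=a, 1=d, 2=b, 3=c, 4=e, 5=c. No two adjacent vertices share a color.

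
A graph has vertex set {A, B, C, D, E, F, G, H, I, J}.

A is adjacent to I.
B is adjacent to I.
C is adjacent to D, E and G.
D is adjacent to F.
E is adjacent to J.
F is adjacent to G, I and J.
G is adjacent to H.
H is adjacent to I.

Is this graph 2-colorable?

No

The cycle C-D-F-J-E-C has odd length 5, so it cannot be 2-colored; at least 3 colors are needed.
So 2 colors are not enough.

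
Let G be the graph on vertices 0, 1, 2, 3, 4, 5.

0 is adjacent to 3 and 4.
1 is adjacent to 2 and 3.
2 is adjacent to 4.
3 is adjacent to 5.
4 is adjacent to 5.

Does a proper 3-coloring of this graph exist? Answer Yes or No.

Yes

The chromatic number is 3. The cycle 3-1-2-4-5-3 has odd length 5, so it cannot be 2-colored; at least 3 colors are needed.
3 colors suffice: color a → {3, 4}; color b → {0, 2, 5}; color c → {1}.
That is already a proper 3-coloring.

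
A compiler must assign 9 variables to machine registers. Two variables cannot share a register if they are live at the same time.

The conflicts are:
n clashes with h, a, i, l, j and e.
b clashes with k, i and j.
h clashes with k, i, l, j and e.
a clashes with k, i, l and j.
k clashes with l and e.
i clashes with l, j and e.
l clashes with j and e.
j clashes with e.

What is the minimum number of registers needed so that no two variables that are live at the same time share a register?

n, h, i, l, j, e pairwise conflict, so at least 6 registers are needed.
A valid assignment using 6 registers: n=6, b=2, h=5, a=4, k=1, i=3, l=2, j=1, e=4. No two conflicting variables share a register.

6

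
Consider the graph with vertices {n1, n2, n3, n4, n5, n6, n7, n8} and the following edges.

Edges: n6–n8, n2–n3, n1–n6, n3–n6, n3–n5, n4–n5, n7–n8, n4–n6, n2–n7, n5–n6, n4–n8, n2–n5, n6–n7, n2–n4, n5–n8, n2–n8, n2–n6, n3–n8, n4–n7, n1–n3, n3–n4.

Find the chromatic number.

6

n2, n3, n4, n5, n6, n8 form a clique, so at least 6 colors are needed.
6 colors suffice: color 1 → {n6}; color 2 → {n3, n7}; color 3 → {n1, n8}; color 4 → {n4}; color 5 → {n2}; color 6 → {n5}. Each edge has distinct colors on its endpoints.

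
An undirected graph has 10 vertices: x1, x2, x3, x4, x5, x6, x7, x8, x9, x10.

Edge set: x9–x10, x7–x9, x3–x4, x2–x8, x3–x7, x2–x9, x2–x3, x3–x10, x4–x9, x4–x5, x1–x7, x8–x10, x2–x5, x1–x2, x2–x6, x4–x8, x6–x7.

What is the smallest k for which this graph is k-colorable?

x6 and x7 are adjacent, so at least 2 colors are needed.
A valid assignment using 2 colors: x1=B, x2=R, x3=B, x4=R, x5=B, x6=B, x7=R, x8=B, x9=B, x10=R. No two adjacent vertices share a color.

2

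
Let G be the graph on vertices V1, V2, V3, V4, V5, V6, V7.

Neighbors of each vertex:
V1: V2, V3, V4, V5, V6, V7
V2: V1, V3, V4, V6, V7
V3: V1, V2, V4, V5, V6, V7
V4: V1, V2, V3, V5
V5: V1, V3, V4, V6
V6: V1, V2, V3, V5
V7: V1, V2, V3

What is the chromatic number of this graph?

4

V1, V2, V3, V6 are mutually adjacent (a clique of size 4), so at least 4 colors are needed.
One proper 4-coloring: V1=R, V2=G, V3=B, V4=Y, V5=G, V6=Y, V7=Y. Each edge has distinct colors on its endpoints.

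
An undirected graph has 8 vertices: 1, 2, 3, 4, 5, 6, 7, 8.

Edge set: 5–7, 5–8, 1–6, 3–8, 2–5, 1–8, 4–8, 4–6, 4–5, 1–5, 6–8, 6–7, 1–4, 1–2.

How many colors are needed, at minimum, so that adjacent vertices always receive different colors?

4

1, 4, 6, 8 are mutually adjacent (a clique of size 4), so at least 4 colors are needed.
A valid assignment using 4 colors: 1=c, 2=a, 3=b, 4=d, 5=b, 6=b, 7=a, 8=a. Each edge has distinct colors on its endpoints.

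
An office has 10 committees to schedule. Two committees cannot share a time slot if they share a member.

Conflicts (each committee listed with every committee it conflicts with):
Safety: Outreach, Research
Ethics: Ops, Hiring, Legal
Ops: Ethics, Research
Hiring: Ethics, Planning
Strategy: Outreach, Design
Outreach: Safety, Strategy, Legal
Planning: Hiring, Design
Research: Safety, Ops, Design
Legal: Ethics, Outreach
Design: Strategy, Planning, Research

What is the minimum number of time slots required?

The cycle Safety-Research-Design-Strategy-Outreach-Safety has odd length 5, so it cannot be 2-colored; at least 3 time slots are needed.
Using 3 time slots: Safety=2, Ethics=1, Ops=2, Hiring=2, Strategy=3, Outreach=1, Planning=1, Research=1, Legal=2, Design=2. Every pair that conflicts lands in different time slots.

3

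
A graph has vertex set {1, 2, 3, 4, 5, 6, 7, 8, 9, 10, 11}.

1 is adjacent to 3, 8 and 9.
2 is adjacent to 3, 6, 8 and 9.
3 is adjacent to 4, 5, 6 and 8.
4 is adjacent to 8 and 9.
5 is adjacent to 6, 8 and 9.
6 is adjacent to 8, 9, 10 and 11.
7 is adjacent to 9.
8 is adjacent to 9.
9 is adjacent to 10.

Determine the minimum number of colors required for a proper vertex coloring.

4

5, 6, 8, 9 are mutually adjacent (a clique of size 4), so at least 4 colors are needed.
4 colors suffice: color red → {3, 9, 11}; color blue → {1, 4, 6, 7}; color green → {8, 10}; color yellow → {2, 5}. Every edge joins two different colors.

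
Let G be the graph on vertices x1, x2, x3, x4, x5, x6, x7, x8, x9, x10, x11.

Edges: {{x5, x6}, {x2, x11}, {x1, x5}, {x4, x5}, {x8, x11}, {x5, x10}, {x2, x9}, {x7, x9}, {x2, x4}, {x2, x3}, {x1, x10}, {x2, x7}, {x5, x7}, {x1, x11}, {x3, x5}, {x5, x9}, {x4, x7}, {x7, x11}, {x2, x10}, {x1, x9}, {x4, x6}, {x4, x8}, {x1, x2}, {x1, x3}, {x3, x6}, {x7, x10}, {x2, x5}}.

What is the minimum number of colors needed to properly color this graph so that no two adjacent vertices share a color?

x1, x2, x3, x5 are mutually adjacent (a clique of size 4), so at least 4 colors are needed.
A valid assignment using 4 colors: x1=3, x2=1, x3=4, x4=4, x5=2, x6=1, x7=3, x8=1, x9=4, x10=4, x11=2. No two adjacent vertices share a color.

4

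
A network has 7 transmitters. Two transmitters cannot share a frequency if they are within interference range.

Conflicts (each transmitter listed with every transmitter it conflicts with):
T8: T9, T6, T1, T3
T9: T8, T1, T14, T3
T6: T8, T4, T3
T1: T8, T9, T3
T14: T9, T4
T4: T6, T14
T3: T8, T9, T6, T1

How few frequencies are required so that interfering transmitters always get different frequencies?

T8, T9, T1, T3 all conflict with each other, so at least 4 frequencies are needed.
A valid assignment using 4 frequencies: T8=3, T9=1, T6=1, T1=4, T14=2, T4=3, T3=2. No two conflicting transmitters share a frequency.

4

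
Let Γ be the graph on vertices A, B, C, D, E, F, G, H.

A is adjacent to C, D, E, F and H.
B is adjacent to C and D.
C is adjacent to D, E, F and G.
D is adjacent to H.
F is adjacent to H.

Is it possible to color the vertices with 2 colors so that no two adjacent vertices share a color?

A, D, H are pairwise adjacent, so at least 3 colors are needed.
So 2 colors are not enough.

No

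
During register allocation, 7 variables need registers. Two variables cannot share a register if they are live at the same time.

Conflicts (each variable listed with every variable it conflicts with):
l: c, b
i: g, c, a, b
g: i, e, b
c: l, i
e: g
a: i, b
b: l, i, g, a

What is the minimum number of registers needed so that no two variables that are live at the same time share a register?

i, g, b pairwise conflict, so at least 3 registers are needed.
A valid assignment using 3 registers: l=1, i=1, g=3, c=2, e=1, a=3, b=2. Each listed conflict is separated.

3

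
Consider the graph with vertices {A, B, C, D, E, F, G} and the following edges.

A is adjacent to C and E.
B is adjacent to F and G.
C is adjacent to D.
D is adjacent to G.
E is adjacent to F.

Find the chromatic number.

The cycle A-E-F-B-G-D-C-A has odd length 7, so it cannot be 2-colored; at least 3 colors are needed.
3 colors suffice: color 1 → {B, C, E}; color 2 → {A, D, F}; color 3 → {G}. Every edge joins two different colors.

3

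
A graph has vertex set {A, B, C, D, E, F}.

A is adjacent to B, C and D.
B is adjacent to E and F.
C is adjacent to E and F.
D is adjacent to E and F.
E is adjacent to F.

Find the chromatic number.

3

B, E, F are mutually adjacent, so at least 3 colors are needed.
3 colors suffice: color 1 → {A, F}; color 2 → {E}; color 3 → {B, C, D}. Every edge joins two different colors.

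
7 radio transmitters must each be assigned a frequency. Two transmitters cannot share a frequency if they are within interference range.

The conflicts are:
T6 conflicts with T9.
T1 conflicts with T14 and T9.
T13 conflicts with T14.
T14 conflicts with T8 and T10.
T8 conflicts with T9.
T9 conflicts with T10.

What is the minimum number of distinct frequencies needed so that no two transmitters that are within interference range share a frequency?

T6 and T9 conflict, so at least 2 frequencies are needed.
2 frequencies suffice: frequency 1 → {T14, T9}; frequency 2 → {T6, T1, T13, T8, T10}. Every pair that conflicts lands in different frequencies.

2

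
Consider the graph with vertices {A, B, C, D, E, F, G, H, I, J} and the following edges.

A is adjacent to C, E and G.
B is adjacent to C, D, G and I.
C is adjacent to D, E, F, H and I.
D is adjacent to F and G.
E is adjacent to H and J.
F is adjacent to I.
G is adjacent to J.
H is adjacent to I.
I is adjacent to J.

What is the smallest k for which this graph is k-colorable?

3

B, C, I are mutually adjacent, so at least 3 colors are needed.
A valid assignment using 3 colors: A=3, B=3, C=1, D=2, E=2, F=3, G=1, H=3, I=2, J=3. No two adjacent vertices share a color.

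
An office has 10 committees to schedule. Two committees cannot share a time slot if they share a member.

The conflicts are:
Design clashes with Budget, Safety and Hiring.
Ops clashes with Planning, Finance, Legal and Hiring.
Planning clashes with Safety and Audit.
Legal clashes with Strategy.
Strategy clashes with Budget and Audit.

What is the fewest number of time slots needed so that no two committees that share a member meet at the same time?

The cycle Strategy-Legal-Ops-Planning-Audit-Strategy has odd length 5, so it cannot be 2-colored; at least 3 time slots are needed.
Using 3 time slots: Design=1, Ops=1, Planning=2, Finance=2, Legal=2, Strategy=1, Budget=2, Safety=3, Hiring=2, Audit=3. Every pair that conflicts lands in different time slots.

3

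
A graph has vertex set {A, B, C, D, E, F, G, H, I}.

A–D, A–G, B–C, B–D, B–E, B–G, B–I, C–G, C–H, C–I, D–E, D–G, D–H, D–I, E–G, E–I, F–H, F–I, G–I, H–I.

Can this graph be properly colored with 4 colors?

No

B, D, E, G, I are mutually adjacent (a clique of size 5), so at least 5 colors are needed.
So 4 colors are not enough.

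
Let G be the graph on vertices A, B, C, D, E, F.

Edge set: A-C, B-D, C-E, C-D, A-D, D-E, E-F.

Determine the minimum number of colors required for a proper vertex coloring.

3

A, C, D are pairwise adjacent, so at least 3 colors are needed.
One proper 3-coloring: A=3, B=2, C=2, D=1, E=3, F=1. Every edge joins two different colors.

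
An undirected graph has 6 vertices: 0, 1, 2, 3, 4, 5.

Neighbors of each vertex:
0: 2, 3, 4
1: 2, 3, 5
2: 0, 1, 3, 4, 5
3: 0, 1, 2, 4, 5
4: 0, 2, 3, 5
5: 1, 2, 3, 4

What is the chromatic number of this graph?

0, 2, 3, 4 form a clique, so at least 4 colors are needed.
4 colors suffice: 0=c, 1=d, 2=a, 3=b, 4=d, 5=c. No two adjacent vertices share a color.

4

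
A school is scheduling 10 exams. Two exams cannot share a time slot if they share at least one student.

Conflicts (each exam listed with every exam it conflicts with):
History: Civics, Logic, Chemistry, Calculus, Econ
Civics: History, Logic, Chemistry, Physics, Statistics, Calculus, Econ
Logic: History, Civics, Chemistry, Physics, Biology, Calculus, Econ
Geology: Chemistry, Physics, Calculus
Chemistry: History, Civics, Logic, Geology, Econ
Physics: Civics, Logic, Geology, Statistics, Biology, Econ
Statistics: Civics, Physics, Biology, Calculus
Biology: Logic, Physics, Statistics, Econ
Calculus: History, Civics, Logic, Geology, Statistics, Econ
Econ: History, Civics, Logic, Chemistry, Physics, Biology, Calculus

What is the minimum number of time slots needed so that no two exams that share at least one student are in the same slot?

History, Civics, Logic, Calculus, Econ pairwise conflict, so at least 5 time slots are needed.
5 time slots suffice: time slot 1 → {Civics, Geology, Biology}; time slot 2 → {Statistics, Econ}; time slot 3 → {Logic}; time slot 4 → {Chemistry, Physics, Calculus}; time slot 5 → {History}. Every pair that conflicts lands in different time slots.

5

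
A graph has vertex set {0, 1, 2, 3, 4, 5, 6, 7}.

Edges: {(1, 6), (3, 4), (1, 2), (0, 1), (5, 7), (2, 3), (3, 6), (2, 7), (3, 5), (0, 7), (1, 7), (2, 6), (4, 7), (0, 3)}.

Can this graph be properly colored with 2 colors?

2, 3, 6 are pairwise adjacent, so at least 3 colors are needed.
So 2 colors are not enough.

No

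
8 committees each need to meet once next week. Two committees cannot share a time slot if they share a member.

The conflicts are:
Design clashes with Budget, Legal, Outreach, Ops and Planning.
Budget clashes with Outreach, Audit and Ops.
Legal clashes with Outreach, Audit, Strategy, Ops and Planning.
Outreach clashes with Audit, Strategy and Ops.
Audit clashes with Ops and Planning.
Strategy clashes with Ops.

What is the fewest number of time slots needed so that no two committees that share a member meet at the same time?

4

Budget, Outreach, Audit, Ops pairwise conflict, so at least 4 time slots are needed.
Using 4 time slots: Design=4, Budget=3, Legal=3, Outreach=2, Audit=4, Strategy=4, Ops=1, Planning=1. Each listed conflict is separated.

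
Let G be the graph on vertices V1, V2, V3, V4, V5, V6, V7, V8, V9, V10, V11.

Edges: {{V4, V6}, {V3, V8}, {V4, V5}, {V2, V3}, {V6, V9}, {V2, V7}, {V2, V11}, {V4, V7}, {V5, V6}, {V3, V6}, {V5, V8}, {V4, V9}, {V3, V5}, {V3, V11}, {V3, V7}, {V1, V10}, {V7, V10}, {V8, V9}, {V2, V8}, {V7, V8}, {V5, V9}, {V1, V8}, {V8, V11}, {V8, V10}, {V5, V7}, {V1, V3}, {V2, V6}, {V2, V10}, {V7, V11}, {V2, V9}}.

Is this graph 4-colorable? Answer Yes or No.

V2, V3, V7, V8, V11 are pairwise adjacent (a clique of size 5), so at least 5 colors are needed.
So 4 colors are not enough.

No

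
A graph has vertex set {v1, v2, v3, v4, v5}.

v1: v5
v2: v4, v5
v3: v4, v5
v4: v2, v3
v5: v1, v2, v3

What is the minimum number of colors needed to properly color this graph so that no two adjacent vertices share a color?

2

v1 and v5 are adjacent, so at least 2 colors are needed.
2 colors suffice: v1=2, v2=2, v3=2, v4=1, v5=1. Every edge joins two different colors.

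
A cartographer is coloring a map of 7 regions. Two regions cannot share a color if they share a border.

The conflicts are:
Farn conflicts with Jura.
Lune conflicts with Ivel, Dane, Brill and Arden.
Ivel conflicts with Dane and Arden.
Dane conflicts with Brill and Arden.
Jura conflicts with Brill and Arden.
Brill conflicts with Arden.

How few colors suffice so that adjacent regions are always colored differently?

4

Lune, Dane, Brill, Arden pairwise conflict, so at least 4 colors are needed.
4 colors suffice: color 1 → {Farn, Arden}; color 2 → {Ivel, Brill}; color 3 → {Dane, Jura}; color 4 → {Lune}. Every pair that conflicts lands in different colors.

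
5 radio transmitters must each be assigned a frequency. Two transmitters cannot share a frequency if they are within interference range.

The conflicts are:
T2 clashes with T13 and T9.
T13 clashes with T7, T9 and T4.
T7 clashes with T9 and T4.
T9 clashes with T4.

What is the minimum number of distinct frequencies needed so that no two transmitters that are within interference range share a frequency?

T13, T7, T9, T4 all conflict with each other, so at least 4 frequencies are needed.
4 frequencies suffice: frequency 1 → {T9}; frequency 2 → {T13}; frequency 3 → {T2, T7}; frequency 4 → {T4}. Every pair that conflicts lands in different frequencies.

4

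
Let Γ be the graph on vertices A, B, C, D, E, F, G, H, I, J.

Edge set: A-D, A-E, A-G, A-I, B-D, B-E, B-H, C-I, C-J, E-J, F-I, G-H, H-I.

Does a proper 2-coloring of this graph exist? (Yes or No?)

No

The cycle A-I-C-J-E-A has odd length 5, so it cannot be 2-colored; at least 3 colors are needed.
So 2 colors are not enough.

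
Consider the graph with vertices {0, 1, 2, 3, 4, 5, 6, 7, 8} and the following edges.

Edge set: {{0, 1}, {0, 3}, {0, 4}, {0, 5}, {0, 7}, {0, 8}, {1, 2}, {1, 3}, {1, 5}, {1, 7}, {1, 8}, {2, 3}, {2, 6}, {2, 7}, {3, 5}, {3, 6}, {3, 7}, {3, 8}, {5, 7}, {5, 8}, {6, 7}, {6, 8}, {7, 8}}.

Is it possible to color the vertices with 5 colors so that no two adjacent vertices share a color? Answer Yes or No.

0, 1, 3, 5, 7, 8 are mutually adjacent (a clique of size 6), so at least 6 colors are needed.
So 5 colors are not enough.

No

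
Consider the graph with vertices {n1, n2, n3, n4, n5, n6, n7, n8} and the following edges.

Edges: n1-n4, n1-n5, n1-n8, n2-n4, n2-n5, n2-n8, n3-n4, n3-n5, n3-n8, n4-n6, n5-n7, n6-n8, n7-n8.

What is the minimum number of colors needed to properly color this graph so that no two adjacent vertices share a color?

2

n3 and n8 are adjacent, so at least 2 colors are needed.
One proper 2-coloring: n1=2, n2=2, n3=2, n4=1, n5=1, n6=2, n7=2, n8=1. No two adjacent vertices share a color.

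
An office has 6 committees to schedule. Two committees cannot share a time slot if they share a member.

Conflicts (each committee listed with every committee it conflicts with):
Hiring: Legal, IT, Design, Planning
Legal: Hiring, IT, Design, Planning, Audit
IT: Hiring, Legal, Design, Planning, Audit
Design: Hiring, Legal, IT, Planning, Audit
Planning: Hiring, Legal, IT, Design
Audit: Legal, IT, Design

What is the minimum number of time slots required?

Hiring, Legal, IT, Design, Planning pairwise conflict, so at least 5 time slots are needed.
5 time slots suffice: time slot 1 → {Legal}; time slot 2 → {IT}; time slot 3 → {Design}; time slot 4 → {Hiring, Audit}; time slot 5 → {Planning}. Each listed conflict is separated.

5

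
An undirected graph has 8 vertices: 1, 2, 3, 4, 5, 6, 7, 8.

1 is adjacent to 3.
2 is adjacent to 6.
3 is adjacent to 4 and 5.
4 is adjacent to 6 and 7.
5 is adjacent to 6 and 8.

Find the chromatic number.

2

4 and 6 are adjacent, so at least 2 colors are needed.
2 colors suffice: color red → {3, 6, 7, 8}; color blue → {1, 2, 4, 5}. No two adjacent vertices share a color.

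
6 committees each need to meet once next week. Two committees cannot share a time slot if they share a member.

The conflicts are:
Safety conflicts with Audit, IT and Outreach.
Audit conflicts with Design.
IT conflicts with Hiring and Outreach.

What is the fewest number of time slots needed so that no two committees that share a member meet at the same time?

3

Safety, IT, Outreach are mutually in conflict, so at least 3 time slots are needed.
3 time slots suffice: time slot 1 → {Safety, Design, Hiring}; time slot 2 → {Audit, IT}; time slot 3 → {Outreach}. Each listed conflict is separated.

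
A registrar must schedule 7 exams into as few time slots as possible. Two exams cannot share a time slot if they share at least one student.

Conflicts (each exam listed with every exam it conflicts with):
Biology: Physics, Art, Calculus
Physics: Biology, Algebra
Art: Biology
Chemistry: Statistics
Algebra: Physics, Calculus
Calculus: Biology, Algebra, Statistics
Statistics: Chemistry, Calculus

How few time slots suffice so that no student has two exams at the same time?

2

Biology and Calculus conflict, so at least 2 time slots are needed.
2 time slots suffice: Biology=1, Physics=2, Art=2, Chemistry=2, Algebra=1, Calculus=2, Statistics=1. Every pair that conflicts lands in different time slots.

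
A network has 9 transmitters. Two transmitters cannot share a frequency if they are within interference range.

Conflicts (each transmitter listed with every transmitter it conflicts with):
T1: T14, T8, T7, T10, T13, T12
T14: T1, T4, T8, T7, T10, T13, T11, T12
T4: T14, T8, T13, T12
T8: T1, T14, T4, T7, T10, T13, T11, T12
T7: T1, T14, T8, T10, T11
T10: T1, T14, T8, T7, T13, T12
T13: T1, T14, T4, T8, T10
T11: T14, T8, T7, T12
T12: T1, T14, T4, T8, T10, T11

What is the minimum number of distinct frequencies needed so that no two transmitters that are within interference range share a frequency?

5

T1, T14, T8, T10, T13 are mutually in conflict, so at least 5 frequencies are needed.
A valid assignment using 5 frequencies: T1=3, T14=2, T4=3, T8=1, T7=4, T10=5, T13=4, T11=3, T12=4. No two conflicting transmitters share a frequency.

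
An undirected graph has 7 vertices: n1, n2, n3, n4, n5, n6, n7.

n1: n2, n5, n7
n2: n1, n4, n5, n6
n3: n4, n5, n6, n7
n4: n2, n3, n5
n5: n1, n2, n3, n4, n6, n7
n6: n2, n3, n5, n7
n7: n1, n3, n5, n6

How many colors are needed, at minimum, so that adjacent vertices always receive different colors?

4

n3, n5, n6, n7 form a clique, so at least 4 colors are needed.
4 colors suffice: n1=3, n2=2, n3=4, n4=3, n5=1, n6=3, n7=2. No two adjacent vertices share a color.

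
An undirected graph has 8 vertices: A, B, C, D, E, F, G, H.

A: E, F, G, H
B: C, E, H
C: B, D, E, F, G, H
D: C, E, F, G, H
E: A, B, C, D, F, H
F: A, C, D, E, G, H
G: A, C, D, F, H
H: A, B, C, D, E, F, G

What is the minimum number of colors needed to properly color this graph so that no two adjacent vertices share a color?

C, D, E, F, H form a clique, so at least 5 colors are needed.
5 colors suffice: color 1 → {H}; color 2 → {E, G}; color 3 → {B, F}; color 4 → {A, C}; color 5 → {D}. No two adjacent vertices share a color.

5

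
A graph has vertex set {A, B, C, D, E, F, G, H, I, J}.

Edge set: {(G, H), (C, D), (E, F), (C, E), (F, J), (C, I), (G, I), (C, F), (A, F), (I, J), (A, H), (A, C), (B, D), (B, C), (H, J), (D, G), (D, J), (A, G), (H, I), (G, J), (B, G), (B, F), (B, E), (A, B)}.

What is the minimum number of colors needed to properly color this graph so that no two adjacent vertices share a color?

G, H, I, J are mutually adjacent (a clique of size 4), so at least 4 colors are needed.
4 colors suffice: color 1 → {C, G}; color 2 → {B, J}; color 3 → {A, D, E, I}; color 4 → {F, H}. Each edge has distinct colors on its endpoints.

4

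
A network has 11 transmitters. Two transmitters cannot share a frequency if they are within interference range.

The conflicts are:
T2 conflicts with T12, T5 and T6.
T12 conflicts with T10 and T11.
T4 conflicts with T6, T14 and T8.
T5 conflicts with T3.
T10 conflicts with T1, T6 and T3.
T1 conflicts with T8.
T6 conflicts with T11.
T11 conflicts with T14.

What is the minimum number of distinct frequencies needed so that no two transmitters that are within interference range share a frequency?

The cycle T10-T6-T4-T8-T1-T10 has odd length 5, so it cannot be 2-colored; at least 3 frequencies are needed.
Using 3 frequencies: T2=2, T12=1, T4=2, T5=1, T10=2, T1=1, T6=1, T11=2, T14=1, T3=3, T8=3. Each listed conflict is separated.

3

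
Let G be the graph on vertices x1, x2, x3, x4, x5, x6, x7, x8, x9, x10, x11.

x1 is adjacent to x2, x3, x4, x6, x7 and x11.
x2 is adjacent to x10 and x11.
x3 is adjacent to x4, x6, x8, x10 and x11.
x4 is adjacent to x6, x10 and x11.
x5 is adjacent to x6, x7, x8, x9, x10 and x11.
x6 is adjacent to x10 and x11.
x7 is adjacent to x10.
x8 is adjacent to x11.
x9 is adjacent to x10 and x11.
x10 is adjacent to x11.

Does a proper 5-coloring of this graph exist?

The chromatic number is 5. x3, x4, x6, x10, x11 form a clique, so at least 5 colors are needed.
One proper 5-coloring: x1=blue, x2=green, x3=green, x4=purple, x5=green, x6=yellow, x7=red, x8=blue, x9=yellow, x10=blue, x11=red.
That is already a proper 5-coloring.

Yes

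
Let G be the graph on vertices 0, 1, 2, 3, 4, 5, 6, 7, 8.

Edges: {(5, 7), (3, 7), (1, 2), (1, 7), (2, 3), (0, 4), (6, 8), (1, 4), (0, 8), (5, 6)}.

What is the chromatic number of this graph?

The cycle 8-6-5-7-1-4-0-8 has odd length 7, so it cannot be 2-colored; at least 3 colors are needed.
A valid assignment using 3 colors: 0=c, 1=b, 2=a, 3=b, 4=a, 5=b, 6=a, 7=a, 8=b. Each edge has distinct colors on its endpoints.

3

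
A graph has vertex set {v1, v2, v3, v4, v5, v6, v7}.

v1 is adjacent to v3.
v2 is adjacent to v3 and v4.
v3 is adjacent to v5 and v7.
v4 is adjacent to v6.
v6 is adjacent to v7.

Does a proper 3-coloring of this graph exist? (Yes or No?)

The chromatic number is 3. The cycle v3-v2-v4-v6-v7-v3 has odd length 5, so it cannot be 2-colored; at least 3 colors are needed.
3 colors suffice: color 1 → {v3, v4}; color 2 → {v1, v2, v5, v7}; color 3 → {v6}.
That is already a proper 3-coloring.

Yes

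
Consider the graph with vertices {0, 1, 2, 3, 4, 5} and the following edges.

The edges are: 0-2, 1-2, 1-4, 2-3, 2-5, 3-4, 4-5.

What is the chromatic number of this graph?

2 and 5 are adjacent, so at least 2 colors are needed.
2 colors suffice: 0=b, 1=b, 2=a, 3=b, 4=a, 5=b. Every edge joins two different colors.

2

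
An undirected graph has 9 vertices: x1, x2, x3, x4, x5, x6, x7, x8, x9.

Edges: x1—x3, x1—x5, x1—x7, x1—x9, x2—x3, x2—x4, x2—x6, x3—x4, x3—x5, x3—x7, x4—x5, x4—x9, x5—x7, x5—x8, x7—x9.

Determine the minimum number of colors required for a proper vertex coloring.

x1, x3, x5, x7 are mutually adjacent (a clique of size 4), so at least 4 colors are needed.
4 colors suffice: x1=4, x2=2, x3=1, x4=3, x5=2, x6=1, x7=3, x8=1, x9=1. Each edge has distinct colors on its endpoints.

4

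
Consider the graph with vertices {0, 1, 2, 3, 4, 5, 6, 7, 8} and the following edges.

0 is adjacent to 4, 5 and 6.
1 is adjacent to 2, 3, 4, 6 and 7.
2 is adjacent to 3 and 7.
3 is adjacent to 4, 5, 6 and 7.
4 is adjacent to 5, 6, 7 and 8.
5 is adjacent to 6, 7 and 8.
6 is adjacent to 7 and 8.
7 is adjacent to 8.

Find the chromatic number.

4, 5, 6, 7, 8 are pairwise adjacent (a clique of size 5), so at least 5 colors are needed.
5 colors suffice: color a → {0, 7}; color b → {2, 6}; color c → {4}; color d → {1, 5}; color e → {3, 8}. Each edge has distinct colors on its endpoints.

5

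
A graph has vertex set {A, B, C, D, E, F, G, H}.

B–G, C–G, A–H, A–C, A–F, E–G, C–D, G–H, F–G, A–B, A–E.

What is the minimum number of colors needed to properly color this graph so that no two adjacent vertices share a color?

A and B are adjacent, so at least 2 colors are needed.
A valid assignment using 2 colors: A=1, B=2, C=2, D=1, E=2, F=2, G=1, H=2. Every edge joins two different colors.

2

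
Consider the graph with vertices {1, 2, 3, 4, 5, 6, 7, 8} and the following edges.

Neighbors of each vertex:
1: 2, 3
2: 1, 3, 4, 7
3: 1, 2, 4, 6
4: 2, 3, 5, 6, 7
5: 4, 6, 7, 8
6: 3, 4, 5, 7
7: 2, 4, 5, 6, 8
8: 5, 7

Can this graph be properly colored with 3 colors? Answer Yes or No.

No

4, 5, 6, 7 form a clique, so at least 4 colors are needed.
So 3 colors are not enough.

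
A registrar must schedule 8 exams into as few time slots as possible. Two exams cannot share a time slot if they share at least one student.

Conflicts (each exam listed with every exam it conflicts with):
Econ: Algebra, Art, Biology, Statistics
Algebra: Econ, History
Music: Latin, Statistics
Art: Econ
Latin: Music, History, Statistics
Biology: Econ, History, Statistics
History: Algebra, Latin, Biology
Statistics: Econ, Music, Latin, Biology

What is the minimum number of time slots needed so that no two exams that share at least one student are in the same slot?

Music, Latin, Statistics are mutually in conflict, so at least 3 time slots are needed.
3 time slots suffice: time slot 1 → {Econ, Music, History}; time slot 2 → {Algebra, Art, Statistics}; time slot 3 → {Latin, Biology}. Each listed conflict is separated.

3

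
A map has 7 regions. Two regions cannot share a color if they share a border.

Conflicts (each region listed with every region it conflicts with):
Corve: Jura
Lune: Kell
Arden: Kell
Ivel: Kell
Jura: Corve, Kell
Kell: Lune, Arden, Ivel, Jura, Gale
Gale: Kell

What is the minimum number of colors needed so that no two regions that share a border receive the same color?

Kell and Gale conflict, so at least 2 colors are needed.
2 colors suffice: color 1 → {Corve, Kell}; color 2 → {Lune, Arden, Ivel, Jura, Gale}. No two conflicting regions share a color.

2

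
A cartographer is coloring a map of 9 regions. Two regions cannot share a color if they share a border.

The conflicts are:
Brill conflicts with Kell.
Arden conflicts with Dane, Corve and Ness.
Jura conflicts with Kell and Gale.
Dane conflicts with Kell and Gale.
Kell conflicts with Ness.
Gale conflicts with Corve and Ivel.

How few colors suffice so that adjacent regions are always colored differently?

Dane and Gale conflict, so at least 2 colors are needed.
One proper 2-coloring: Brill=2, Arden=1, Jura=2, Dane=2, Kell=1, Gale=1, Corve=2, Ness=2, Ivel=2. No two conflicting regions share a color.

2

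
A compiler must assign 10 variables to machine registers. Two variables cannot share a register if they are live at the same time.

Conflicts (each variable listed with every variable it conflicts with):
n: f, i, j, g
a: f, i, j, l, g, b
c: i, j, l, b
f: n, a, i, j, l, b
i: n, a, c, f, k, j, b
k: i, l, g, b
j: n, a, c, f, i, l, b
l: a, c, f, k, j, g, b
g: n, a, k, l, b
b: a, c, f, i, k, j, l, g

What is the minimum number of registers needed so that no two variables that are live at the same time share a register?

5

a, f, i, j, b are mutually in conflict, so at least 5 registers are needed.
A valid assignment using 5 registers: n=1, a=4, c=4, f=5, i=3, k=4, j=2, l=3, g=2, b=1. No two conflicting variables share a register.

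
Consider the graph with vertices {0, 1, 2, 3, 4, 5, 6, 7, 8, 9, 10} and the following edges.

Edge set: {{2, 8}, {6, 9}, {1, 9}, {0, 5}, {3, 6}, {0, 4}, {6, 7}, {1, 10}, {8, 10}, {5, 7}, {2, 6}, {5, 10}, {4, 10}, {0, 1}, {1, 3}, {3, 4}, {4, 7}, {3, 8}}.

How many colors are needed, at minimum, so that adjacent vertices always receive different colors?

2

3 and 8 are adjacent, so at least 2 colors are needed.
A valid assignment using 2 colors: 0=blue, 1=red, 2=blue, 3=blue, 4=red, 5=red, 6=red, 7=blue, 8=red, 9=blue, 10=blue. Every edge joins two different colors.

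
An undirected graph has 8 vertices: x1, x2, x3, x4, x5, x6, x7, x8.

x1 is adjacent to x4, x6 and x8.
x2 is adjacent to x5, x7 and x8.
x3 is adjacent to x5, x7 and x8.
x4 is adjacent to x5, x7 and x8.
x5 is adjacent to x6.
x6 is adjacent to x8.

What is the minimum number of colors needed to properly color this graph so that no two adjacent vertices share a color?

x1, x6, x8 are mutually adjacent, so at least 3 colors are needed.
A valid assignment using 3 colors: x1=3, x2=2, x3=2, x4=2, x5=1, x6=2, x7=1, x8=1. Each edge has distinct colors on its endpoints.

3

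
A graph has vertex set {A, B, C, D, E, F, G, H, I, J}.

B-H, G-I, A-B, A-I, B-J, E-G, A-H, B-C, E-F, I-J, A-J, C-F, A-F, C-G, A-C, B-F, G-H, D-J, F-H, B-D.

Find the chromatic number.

A, B, C, F are mutually adjacent (a clique of size 4), so at least 4 colors are needed.
A valid assignment using 4 colors: A=red, B=blue, C=yellow, D=red, E=blue, F=green, G=red, H=yellow, I=blue, J=green. Each edge has distinct colors on its endpoints.

4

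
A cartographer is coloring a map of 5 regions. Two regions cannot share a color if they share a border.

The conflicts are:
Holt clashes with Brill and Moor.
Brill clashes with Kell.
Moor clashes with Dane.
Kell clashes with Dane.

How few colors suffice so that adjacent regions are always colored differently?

The cycle Dane-Moor-Holt-Brill-Kell-Dane has odd length 5, so it cannot be 2-colored; at least 3 colors are needed.
3 colors suffice: color 1 → {Holt, Kell}; color 2 → {Brill, Moor}; color 3 → {Dane}. Each listed conflict is separated.

3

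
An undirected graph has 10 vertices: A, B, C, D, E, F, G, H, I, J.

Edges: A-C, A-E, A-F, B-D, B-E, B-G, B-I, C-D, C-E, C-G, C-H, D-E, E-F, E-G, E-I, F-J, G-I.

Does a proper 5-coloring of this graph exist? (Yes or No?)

Yes

The chromatic number is 4. B, E, G, I are pairwise adjacent (a clique of size 4), so at least 4 colors are needed.
A valid assignment using 4 colors: A=3, B=2, C=2, D=3, E=1, F=2, G=3, H=1, I=4, J=1.
Since 5 ≥ 4, a proper 5-coloring certainly exists.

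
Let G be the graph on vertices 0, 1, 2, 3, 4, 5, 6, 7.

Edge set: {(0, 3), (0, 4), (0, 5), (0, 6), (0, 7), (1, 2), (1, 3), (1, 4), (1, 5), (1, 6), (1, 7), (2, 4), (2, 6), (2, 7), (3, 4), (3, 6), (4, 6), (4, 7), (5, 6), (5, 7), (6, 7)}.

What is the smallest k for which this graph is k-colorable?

1, 2, 4, 6, 7 form a clique, so at least 5 colors are needed.
A valid assignment using 5 colors: 0=blue, 1=blue, 2=purple, 3=green, 4=yellow, 5=yellow, 6=red, 7=green. No two adjacent vertices share a color.

5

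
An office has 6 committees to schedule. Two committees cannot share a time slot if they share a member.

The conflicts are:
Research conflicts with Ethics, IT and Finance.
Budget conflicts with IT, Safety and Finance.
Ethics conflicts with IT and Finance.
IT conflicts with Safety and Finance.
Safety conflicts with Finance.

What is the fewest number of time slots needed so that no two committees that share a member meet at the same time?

Budget, IT, Safety, Finance pairwise conflict, so at least 4 time slots are needed.
A valid assignment using 4 time slots: Research=3, Budget=4, Ethics=4, IT=1, Safety=3, Finance=2. Every pair that conflicts lands in different time slots.

4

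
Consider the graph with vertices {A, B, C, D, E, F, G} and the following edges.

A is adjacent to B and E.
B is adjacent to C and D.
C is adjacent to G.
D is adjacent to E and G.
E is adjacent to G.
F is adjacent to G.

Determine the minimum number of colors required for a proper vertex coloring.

D, E, G form a triangle, so at least 3 colors are needed.
3 colors suffice: color 1 → {B, G}; color 2 → {C, E, F}; color 3 → {A, D}. No two adjacent vertices share a color.

3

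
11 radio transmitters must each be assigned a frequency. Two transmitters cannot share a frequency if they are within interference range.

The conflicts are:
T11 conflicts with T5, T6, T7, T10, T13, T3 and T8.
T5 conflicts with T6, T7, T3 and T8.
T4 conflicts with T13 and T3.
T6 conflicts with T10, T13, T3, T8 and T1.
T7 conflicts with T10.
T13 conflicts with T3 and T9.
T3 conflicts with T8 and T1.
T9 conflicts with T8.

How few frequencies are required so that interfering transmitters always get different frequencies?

5

T11, T5, T6, T3, T8 are mutually in conflict, so at least 5 frequencies are needed.
5 frequencies suffice: frequency 1 → {T11, T4, T9, T1}; frequency 2 → {T6, T7}; frequency 3 → {T10, T3}; frequency 4 → {T13, T8}; frequency 5 → {T5}. Each listed conflict is separated.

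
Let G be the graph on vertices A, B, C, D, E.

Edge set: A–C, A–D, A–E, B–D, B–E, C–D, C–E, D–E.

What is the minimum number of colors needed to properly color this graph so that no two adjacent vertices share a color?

A, C, D, E are pairwise adjacent (a clique of size 4), so at least 4 colors are needed.
A valid assignment using 4 colors: A=3, B=3, C=4, D=1, E=2. No two adjacent vertices share a color.

4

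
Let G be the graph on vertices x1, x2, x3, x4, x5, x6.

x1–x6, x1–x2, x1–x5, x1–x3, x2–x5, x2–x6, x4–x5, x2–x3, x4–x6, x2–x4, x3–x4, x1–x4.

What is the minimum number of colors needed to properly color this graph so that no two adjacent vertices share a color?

x1, x2, x4, x5 are pairwise adjacent (a clique of size 4), so at least 4 colors are needed.
4 colors suffice: color 1 → {x4}; color 2 → {x1}; color 3 → {x2}; color 4 → {x3, x5, x6}. Every edge joins two different colors.

4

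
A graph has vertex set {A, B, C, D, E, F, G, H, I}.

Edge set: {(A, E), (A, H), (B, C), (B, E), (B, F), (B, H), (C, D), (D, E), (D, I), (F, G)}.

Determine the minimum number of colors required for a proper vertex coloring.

A and E are adjacent, so at least 2 colors are needed.
2 colors suffice: color red → {A, B, D, G}; color blue → {C, E, F, H, I}. No two adjacent vertices share a color.

2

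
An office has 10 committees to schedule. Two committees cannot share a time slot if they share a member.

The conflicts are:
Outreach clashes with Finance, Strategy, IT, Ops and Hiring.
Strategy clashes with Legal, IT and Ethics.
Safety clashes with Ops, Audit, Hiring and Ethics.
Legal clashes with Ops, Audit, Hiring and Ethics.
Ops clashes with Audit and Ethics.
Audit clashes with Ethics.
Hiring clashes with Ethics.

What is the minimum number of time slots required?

4

Safety, Ops, Audit, Ethics all conflict with each other, so at least 4 time slots are needed.
A valid assignment using 4 time slots: Outreach=1, Finance=2, Strategy=2, Safety=3, Legal=3, IT=3, Ops=2, Audit=4, Hiring=2, Ethics=1. No two conflicting committees share a time slot.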